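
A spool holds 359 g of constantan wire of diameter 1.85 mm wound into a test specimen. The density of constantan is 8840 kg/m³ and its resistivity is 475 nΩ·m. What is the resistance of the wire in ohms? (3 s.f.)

2.67 Ω

ρ = 475 nΩ·m = 4.75×10^-7 Ω·m
A = π(d/2)² = π(9.2500e-04 m)² = 2.6880e-06 m²
L = m/(density·A) = 0.359/(8840×2.6880e-06) = 15.11 m
R = ρL/A = (4.75×10^-7)(15.11)/(2.6880e-06) = 2.67 Ω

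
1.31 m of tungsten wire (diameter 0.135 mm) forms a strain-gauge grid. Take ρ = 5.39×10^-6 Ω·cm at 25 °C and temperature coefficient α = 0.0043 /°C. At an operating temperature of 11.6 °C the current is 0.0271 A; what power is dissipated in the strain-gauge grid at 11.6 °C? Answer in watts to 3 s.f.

0.00341 W

ρ = 5.39×10^-6 Ω·cm = 5.39×10^-8 Ω·m
A = π(d/2)² = π(6.7500e-05 m)² = 1.431e-08 m²
R₍25₎ = ρL/A = (5.39×10^-8)(1.31)/(1.431e-08) = 4.933 Ω
R₍11.6₎ = R₍25₎(1 + αΔT) = 4.933 × (1 + 0.0043×-13.4) = 4.649 Ω
P = I²R = (0.0271)² × 4.649 = 0.00341 W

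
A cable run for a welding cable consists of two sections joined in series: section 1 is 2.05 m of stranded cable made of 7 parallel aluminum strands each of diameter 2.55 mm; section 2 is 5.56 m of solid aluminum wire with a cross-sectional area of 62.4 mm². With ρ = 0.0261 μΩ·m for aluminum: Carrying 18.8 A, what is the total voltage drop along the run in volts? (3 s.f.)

0.0719 V

ρ = 0.0261 μΩ·m = 2.61×10^-8 Ω·m
Section 1: A_strand = π(1.2750e-03)² = 5.107e-06 m²; R₁ = ρL/(N·A_s) = (2.61×10^-8)(2.05)/(7×5.107e-06) = 0.001497 Ω
Section 2: A = 62.4 mm² = 6.240e-05 m²
R₂ = (2.61×10^-8)(5.56)/(6.240e-05) = 0.002326 Ω
R = R₁ + R₂ = 0.003822 Ω
V = IR = 18.8 × 0.003822 = 0.0719 V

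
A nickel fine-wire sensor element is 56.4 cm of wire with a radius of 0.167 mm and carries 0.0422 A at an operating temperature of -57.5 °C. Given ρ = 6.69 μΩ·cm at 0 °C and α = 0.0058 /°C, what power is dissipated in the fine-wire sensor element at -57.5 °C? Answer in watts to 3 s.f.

ρ = 6.69 μΩ·cm = 6.69×10^-8 Ω·m
A = πr² = π(1.6700e-04 m)² = 8.762e-08 m²
R₍0₎ = ρL/A = (6.69×10^-8)(0.564)/(8.762e-08) = 0.4306 Ω
R₍-57.5₎ = R₍0₎(1 + αΔT) = 0.4306 × (1 + 0.0058×-57.5) = 0.287 Ω
P = I²R = (0.0422)² × 0.287 = 5.11×10^-4 W

5.11×10^-4 W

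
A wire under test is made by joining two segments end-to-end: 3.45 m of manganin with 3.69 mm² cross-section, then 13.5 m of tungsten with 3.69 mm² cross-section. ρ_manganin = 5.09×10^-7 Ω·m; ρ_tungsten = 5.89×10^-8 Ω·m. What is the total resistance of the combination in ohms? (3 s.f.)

0.691 Ω

Segment 1: A = 3.69 mm² = 3.690e-06 m²
R₁ = ρL/A = (5.09×10^-7)(3.45)/(3.690e-06) = 0.4759 Ω
R₂ = (5.89×10^-8)(13.5)/(3.690e-06) = 0.2155 Ω
R = R₁ + R₂ = 0.691 Ω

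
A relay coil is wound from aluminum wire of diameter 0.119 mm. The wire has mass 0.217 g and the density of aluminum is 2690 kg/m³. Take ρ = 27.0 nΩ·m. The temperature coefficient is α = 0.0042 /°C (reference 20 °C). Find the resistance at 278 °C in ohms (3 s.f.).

ρ = 27.0 nΩ·m = 2.70×10^-8 Ω·m
A = π(d/2)² = π(5.9500e-05 m)² = 1.1122e-08 m²
L = m/(density·A) = 2.170×10^-4/(2690×1.1122e-08) = 7.253 m
R = ρL/A = (2.70×10^-8)(7.253)/(1.1122e-08) = 17.61 Ω
R(278 °C) = 17.61 × (1 + 0.0042×258) = 36.7 Ω

36.7 Ω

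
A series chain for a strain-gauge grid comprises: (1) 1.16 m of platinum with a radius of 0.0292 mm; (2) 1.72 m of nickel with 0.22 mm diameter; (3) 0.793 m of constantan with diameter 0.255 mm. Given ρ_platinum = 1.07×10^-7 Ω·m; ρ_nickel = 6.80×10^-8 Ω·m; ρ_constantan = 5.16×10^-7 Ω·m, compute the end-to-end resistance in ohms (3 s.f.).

Seg 1: A = πr² = π(2.9200e-05 m)² = 2.679e-09 m²
R_1 = (1.07×10^-7)(1.16)/(2.679e-09) = 46.34 Ω
Seg 2: A = π(d/2)² = π(1.1000e-04 m)² = 3.801e-08 m²
R_2 = (6.80×10^-8)(1.72)/(3.801e-08) = 3.077 Ω
Seg 3: A = π(d/2)² = π(1.2750e-04 m)² = 5.107e-08 m²
R_3 = (5.16×10^-7)(0.793)/(5.107e-08) = 8.012 Ω
R_total = R_1 + R_2 + R_3 = 57.4 Ω

57.4 Ω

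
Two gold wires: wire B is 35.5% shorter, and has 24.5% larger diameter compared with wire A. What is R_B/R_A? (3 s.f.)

0.416

R ∝ L/d², so R_B/R_A = (1 − 35.5/100) × (1 + 24.5/100)⁻²
= 0.645 × 0.6452 = 0.416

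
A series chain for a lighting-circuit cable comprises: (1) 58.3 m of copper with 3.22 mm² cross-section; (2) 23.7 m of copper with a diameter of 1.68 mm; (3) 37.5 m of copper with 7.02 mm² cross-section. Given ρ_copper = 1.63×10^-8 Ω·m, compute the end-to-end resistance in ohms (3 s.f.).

0.556 Ω

Seg 1: A = 3.22 mm² = 3.220e-06 m²
R_1 = (1.63×10^-8)(58.3)/(3.220e-06) = 0.2951 Ω
Seg 2: A = π(d/2)² = π(8.4000e-04 m)² = 2.217e-06 m²
R_2 = (1.63×10^-8)(23.7)/(2.217e-06) = 0.1743 Ω
Seg 3: A = 7.02 mm² = 7.020e-06 m²
R_3 = (1.63×10^-8)(37.5)/(7.020e-06) = 0.08707 Ω
R_total = R_1 + R_2 + R_3 = 0.556 Ω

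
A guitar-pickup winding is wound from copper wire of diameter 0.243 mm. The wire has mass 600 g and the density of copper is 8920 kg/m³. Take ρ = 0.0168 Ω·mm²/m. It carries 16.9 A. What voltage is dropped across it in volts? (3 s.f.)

8880 V

ρ = 0.0168 Ω·mm²/m = 1.68×10^-8 Ω·m
A = π(d/2)² = π(1.2150e-04 m)² = 4.6377e-08 m²
L = m/(density·A) = 0.6/(8920×4.6377e-08) = 1450 m
R = ρL/A = (1.68×10^-8)(1450)/(4.6377e-08) = 525.4 Ω
V = IR = 16.9 × 525.4 = 8880 V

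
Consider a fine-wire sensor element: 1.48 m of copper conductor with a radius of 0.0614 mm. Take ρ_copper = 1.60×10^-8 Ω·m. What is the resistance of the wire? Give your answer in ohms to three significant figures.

2.00 Ω

A = πr² = π(6.1400e-05 m)² = 1.184e-08 m²
R = ρL/A = (1.60×10^-8)(1.48 m)/(1.184e-08 m²) = 2.00 Ω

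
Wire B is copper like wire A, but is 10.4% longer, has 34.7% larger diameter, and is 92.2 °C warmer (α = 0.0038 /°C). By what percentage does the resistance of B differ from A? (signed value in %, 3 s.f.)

R ∝ ρL/d² with ρ ∝ (1+αΔT), so R_B/R_A = (1 + 10.4/100) × (1 + 34.7/100)⁻² × (1 + 0.0038×92.2)
= 1.104 × 0.5511 × 1.35 = 0.8216
(R_B − R_A)/R_A = 0.8216 − 1 = -17.8%

-17.8%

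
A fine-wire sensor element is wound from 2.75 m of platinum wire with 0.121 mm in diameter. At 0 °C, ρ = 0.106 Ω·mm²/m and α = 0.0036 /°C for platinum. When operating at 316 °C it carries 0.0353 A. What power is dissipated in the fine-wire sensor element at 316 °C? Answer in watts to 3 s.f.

ρ = 0.106 Ω·mm²/m = 1.06×10^-7 Ω·m
A = π(d/2)² = π(6.0500e-05 m)² = 1.150e-08 m²
R₍0₎ = ρL/A = (1.06×10^-7)(2.75)/(1.150e-08) = 25.35 Ω
R₍316₎ = R₍0₎(1 + αΔT) = 25.35 × (1 + 0.0036×316) = 54.19 Ω
P = I²R = (0.0353)² × 54.19 = 0.0675 W

0.0675 W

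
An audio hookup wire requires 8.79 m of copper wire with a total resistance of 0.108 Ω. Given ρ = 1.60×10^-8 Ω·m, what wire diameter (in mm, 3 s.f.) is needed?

1.29 mm

A = ρL/R = (1.60×10^-8)(8.79)/(0.108) = 1.302e-06 m²
d = 2√(A/π) = 1.288e-03 m = 1.29 mm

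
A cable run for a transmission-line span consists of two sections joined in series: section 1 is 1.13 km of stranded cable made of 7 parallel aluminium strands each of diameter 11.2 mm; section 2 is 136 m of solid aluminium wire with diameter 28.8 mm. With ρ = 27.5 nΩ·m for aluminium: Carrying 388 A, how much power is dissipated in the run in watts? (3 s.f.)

7650 W

ρ = 27.5 nΩ·m = 2.75×10^-8 Ω·m
Section 1: A_strand = π(5.6000e-03)² = 9.852e-05 m²; R₁ = ρL/(N·A_s) = (2.75×10^-8)(1130)/(7×9.852e-05) = 0.04506 Ω
Section 2: A = π(d/2)² = π(1.4400e-02 m)² = 6.514e-04 m²
R₂ = (2.75×10^-8)(136)/(6.514e-04) = 0.005741 Ω
R = R₁ + R₂ = 0.0508 Ω
P = I²R = (388)² × 0.0508 = 7650 W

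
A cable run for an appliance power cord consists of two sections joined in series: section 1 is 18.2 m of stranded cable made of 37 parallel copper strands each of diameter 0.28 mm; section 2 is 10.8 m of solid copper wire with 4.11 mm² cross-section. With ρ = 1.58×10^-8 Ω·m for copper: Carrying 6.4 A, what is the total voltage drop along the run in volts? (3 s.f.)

Section 1: A_strand = π(1.4000e-04)² = 6.158e-08 m²; R₁ = ρL/(N·A_s) = (1.58×10^-8)(18.2)/(37×6.158e-08) = 0.1262 Ω
Section 2: A = 4.11 mm² = 4.110e-06 m²
R₂ = (1.58×10^-8)(10.8)/(4.110e-06) = 0.04152 Ω
R = R₁ + R₂ = 0.1677 Ω
V = IR = 6.4 × 0.1677 = 1.07 V

1.07 V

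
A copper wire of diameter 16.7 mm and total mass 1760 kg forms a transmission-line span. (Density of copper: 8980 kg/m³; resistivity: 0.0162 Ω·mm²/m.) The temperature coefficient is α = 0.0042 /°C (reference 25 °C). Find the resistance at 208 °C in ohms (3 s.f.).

0.117 Ω

ρ = 0.0162 Ω·mm²/m = 1.62×10^-8 Ω·m
A = π(d/2)² = π(8.3500e-03 m)² = 2.1904e-04 m²
L = m/(density·A) = 1760/(8980×2.1904e-04) = 894.8 m
R = ρL/A = (1.62×10^-8)(894.8)/(2.1904e-04) = 0.06618 Ω
R(208 °C) = 0.06618 × (1 + 0.0042×183) = 0.117 Ω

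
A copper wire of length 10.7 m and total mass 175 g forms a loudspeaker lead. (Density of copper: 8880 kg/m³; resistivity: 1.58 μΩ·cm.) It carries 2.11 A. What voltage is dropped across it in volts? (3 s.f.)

ρ = 1.58 μΩ·cm = 1.58×10^-8 Ω·m
A = m/(density·L) = 0.175/(8880×10.7) = 1.8418e-06 m²
R = ρL/A = (1.58×10^-8)(10.7)/(1.8418e-06) = 0.09179 Ω
V = IR = 2.11 × 0.09179 = 0.194 V

0.194 V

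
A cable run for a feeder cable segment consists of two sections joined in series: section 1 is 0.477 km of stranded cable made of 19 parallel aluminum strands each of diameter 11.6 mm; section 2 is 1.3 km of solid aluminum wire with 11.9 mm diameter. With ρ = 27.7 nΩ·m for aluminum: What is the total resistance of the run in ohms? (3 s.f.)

0.330 Ω

ρ = 27.7 nΩ·m = 2.77×10^-8 Ω·m
Section 1: A_strand = π(5.8000e-03)² = 1.057e-04 m²; R₁ = ρL/(N·A_s) = (2.77×10^-8)(477)/(19×1.057e-04) = 0.00658 Ω
Section 2: A = π(d/2)² = π(5.9500e-03 m)² = 1.112e-04 m²
R₂ = (2.77×10^-8)(1300)/(1.112e-04) = 0.3238 Ω
R = R₁ + R₂ = 0.330 Ω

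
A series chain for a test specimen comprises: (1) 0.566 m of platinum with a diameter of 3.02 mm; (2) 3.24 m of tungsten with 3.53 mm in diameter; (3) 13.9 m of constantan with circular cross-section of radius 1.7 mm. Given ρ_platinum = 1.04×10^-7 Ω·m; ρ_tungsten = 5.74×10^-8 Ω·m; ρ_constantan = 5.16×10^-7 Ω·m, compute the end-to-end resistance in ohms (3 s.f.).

Seg 1: A = π(d/2)² = π(1.5100e-03 m)² = 7.163e-06 m²
R_1 = (1.04×10^-7)(0.566)/(7.163e-06) = 0.008218 Ω
Seg 2: A = π(d/2)² = π(1.7650e-03 m)² = 9.787e-06 m²
R_2 = (5.74×10^-8)(3.24)/(9.787e-06) = 0.019 Ω
Seg 3: A = πr² = π(1.7000e-03 m)² = 9.079e-06 m²
R_3 = (5.16×10^-7)(13.9)/(9.079e-06) = 0.79 Ω
R_total = R_1 + R_2 + R_3 = 0.817 Ω

0.817 Ω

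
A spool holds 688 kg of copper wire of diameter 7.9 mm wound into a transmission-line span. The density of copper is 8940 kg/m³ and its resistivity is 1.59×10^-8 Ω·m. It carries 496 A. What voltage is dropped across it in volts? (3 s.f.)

253 V

A = π(d/2)² = π(3.9500e-03 m)² = 4.9017e-05 m²
L = m/(density·A) = 688/(8940×4.9017e-05) = 1570 m
R = ρL/A = (1.59×10^-8)(1570)/(4.9017e-05) = 0.5093 Ω
V = IR = 496 × 0.5093 = 253 V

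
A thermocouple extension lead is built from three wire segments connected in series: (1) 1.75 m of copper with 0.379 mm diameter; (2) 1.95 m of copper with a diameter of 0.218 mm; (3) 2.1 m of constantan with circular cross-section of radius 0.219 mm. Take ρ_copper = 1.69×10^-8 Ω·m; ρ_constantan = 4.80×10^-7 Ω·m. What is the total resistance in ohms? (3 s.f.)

Seg 1: A = π(d/2)² = π(1.8950e-04 m)² = 1.128e-07 m²
R_1 = (1.69×10^-8)(1.75)/(1.128e-07) = 0.2622 Ω
Seg 2: A = π(d/2)² = π(1.0900e-04 m)² = 3.733e-08 m²
R_2 = (1.69×10^-8)(1.95)/(3.733e-08) = 0.8829 Ω
Seg 3: A = πr² = π(2.1900e-04 m)² = 1.507e-07 m²
R_3 = (4.80×10^-7)(2.1)/(1.507e-07) = 6.69 Ω
R_total = R_1 + R_2 + R_3 = 7.84 Ω

7.84 Ω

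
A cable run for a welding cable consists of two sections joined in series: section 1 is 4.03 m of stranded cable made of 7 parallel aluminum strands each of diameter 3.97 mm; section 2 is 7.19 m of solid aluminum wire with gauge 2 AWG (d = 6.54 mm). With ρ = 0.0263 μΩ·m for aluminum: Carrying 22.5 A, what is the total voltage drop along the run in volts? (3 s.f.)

ρ = 0.0263 μΩ·m = 2.63×10^-8 Ω·m
Section 1: A_strand = π(1.9850e-03)² = 1.238e-05 m²; R₁ = ρL/(N·A_s) = (2.63×10^-8)(4.03)/(7×1.238e-05) = 0.001223 Ω
Section 2: A = π(6.54/2 mm)² = π(3.2700e-03 m)² = 3.359e-05 m²
R₂ = (2.63×10^-8)(7.19)/(3.359e-05) = 0.005629 Ω
R = R₁ + R₂ = 0.006852 Ω
V = IR = 22.5 × 0.006852 = 0.154 V

0.154 V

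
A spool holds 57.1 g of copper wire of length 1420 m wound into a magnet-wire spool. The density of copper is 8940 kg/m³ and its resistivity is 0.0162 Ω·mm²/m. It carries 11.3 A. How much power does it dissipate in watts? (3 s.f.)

6.53×10^5 W

ρ = 0.0162 Ω·mm²/m = 1.62×10^-8 Ω·m
A = m/(density·L) = 0.0571/(8940×1420) = 4.4979e-09 m²
R = ρL/A = (1.62×10^-8)(1420)/(4.4979e-09) = 5114 Ω
P = I²R = (11.3)² × 5114 = 6.53×10^5 W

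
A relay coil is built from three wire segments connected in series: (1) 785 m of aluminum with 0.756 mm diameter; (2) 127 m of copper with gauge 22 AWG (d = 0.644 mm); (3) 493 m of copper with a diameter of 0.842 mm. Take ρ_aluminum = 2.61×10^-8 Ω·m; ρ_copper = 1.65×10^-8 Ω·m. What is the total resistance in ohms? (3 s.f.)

Seg 1: A = π(d/2)² = π(3.7800e-04 m)² = 4.489e-07 m²
R_1 = (2.61×10^-8)(785)/(4.489e-07) = 45.64 Ω
Seg 2: A = π(0.644/2 mm)² = π(3.2200e-04 m)² = 3.257e-07 m²
R_2 = (1.65×10^-8)(127)/(3.257e-07) = 6.433 Ω
Seg 3: A = π(d/2)² = π(4.2100e-04 m)² = 5.568e-07 m²
R_3 = (1.65×10^-8)(493)/(5.568e-07) = 14.61 Ω
R_total = R_1 + R_2 + R_3 = 66.7 Ω

66.7 Ω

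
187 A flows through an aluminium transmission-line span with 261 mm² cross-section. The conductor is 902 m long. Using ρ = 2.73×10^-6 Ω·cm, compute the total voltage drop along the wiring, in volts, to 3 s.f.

17.6 V

ρ = 2.73×10^-6 Ω·cm = 2.73×10^-8 Ω·m
A = 261 mm² = 2.610e-04 m²
R = ρL/A = (2.73×10^-8)(902)/(2.610e-04) = 0.09435 Ω
V = IR = 187 × 0.09435 = 17.6 V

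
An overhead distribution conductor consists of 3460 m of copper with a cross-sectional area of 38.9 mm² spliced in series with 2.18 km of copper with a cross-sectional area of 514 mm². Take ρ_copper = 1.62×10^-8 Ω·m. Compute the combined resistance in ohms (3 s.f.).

1.51 Ω

Segment 1: A = 38.9 mm² = 3.890e-05 m²
R₁ = ρL/A = (1.62×10^-8)(3460)/(3.890e-05) = 1.441 Ω
Segment 2: A = 514 mm² = 5.140e-04 m²
R₂ = (1.62×10^-8)(2180)/(5.140e-04) = 0.06871 Ω
R = R₁ + R₂ = 1.51 Ω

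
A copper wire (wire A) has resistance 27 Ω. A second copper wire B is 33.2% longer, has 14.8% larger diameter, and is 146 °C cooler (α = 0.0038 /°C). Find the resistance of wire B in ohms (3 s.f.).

R ∝ ρL/d² with ρ ∝ (1+αΔT), so R_B/R_A = (1 + 33.2/100) × (1 + 14.8/100)⁻² × (1 − 0.0038×146)
= 1.332 × 0.7588 × 0.4452 = 0.45
R_B = 0.45 × 27 = 12.1 Ω

12.1 Ω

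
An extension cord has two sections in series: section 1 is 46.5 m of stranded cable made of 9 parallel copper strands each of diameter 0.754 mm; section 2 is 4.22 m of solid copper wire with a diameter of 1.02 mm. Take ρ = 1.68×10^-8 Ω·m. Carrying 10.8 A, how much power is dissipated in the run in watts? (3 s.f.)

32.8 W

Section 1: A_strand = π(3.7700e-04)² = 4.465e-07 m²; R₁ = ρL/(N·A_s) = (1.68×10^-8)(46.5)/(9×4.465e-07) = 0.1944 Ω
Section 2: A = π(d/2)² = π(5.1000e-04 m)² = 8.171e-07 m²
R₂ = (1.68×10^-8)(4.22)/(8.171e-07) = 0.08676 Ω
R = R₁ + R₂ = 0.2812 Ω
P = I²R = (10.8)² × 0.2812 = 32.8 W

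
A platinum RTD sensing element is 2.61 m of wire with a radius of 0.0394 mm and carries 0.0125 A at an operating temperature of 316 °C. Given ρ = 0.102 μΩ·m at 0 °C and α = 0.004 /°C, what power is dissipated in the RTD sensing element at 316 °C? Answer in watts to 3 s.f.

0.0193 W

ρ = 0.102 μΩ·m = 1.02×10^-7 Ω·m
A = πr² = π(3.9400e-05 m)² = 4.877e-09 m²
R₍0₎ = ρL/A = (1.02×10^-7)(2.61)/(4.877e-09) = 54.59 Ω
R₍316₎ = R₍0₎(1 + αΔT) = 54.59 × (1 + 0.004×316) = 123.6 Ω
P = I²R = (0.0125)² × 123.6 = 0.0193 W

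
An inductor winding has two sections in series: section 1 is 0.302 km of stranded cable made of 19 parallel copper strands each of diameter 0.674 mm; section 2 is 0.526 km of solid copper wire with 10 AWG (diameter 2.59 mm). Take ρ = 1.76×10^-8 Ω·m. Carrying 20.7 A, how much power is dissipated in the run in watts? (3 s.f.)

1090 W

Section 1: A_strand = π(3.3700e-04)² = 3.568e-07 m²; R₁ = ρL/(N·A_s) = (1.76×10^-8)(302)/(19×3.568e-07) = 0.7841 Ω
Section 2: A = π(2.59/2 mm)² = π(1.2950e-03 m)² = 5.269e-06 m²
R₂ = (1.76×10^-8)(526)/(5.269e-06) = 1.757 Ω
R = R₁ + R₂ = 2.541 Ω
P = I²R = (20.7)² × 2.541 = 1090 W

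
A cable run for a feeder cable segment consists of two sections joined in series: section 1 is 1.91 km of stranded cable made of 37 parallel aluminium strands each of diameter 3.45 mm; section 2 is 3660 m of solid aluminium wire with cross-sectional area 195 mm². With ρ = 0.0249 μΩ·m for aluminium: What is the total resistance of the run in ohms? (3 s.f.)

0.605 Ω

ρ = 0.0249 μΩ·m = 2.49×10^-8 Ω·m
Section 1: A_strand = π(1.7250e-03)² = 9.348e-06 m²; R₁ = ρL/(N·A_s) = (2.49×10^-8)(1910)/(37×9.348e-06) = 0.1375 Ω
Section 2: A = 195 mm² = 1.950e-04 m²
R₂ = (2.49×10^-8)(3660)/(1.950e-04) = 0.4674 Ω
R = R₁ + R₂ = 0.605 Ω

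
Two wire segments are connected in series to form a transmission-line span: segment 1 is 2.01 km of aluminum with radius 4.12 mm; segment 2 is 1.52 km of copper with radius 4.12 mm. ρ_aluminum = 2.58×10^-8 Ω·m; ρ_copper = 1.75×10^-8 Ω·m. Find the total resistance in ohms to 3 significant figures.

Segment 1: A = πr² = π(4.1200e-03 m)² = 5.333e-05 m²
R₁ = ρL/A = (2.58×10^-8)(2010)/(5.333e-05) = 0.9725 Ω
R₂ = (1.75×10^-8)(1520)/(5.333e-05) = 0.4988 Ω
R = R₁ + R₂ = 1.47 Ω

1.47 Ω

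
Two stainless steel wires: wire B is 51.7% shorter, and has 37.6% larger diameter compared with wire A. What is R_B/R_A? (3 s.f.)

0.255

R ∝ L/d², so R_B/R_A = (1 − 51.7/100) × (1 + 37.6/100)⁻²
= 0.483 × 0.5282 = 0.255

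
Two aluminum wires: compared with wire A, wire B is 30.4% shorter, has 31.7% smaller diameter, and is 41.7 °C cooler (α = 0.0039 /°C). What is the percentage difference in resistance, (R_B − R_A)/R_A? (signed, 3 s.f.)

24.9%

R ∝ ρL/d² with ρ ∝ (1+αΔT), so R_B/R_A = (1 − 30.4/100) × (1 − 31.7/100)⁻² × (1 − 0.0039×41.7)
= 0.696 × 2.144 × 0.8374 = 1.249
(R_B − R_A)/R_A = 1.249 − 1 = 24.9%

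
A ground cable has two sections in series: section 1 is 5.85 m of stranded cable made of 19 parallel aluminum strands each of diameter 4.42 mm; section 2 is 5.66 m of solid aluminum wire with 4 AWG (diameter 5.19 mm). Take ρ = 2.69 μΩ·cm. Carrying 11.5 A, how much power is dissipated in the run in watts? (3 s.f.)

ρ = 2.69 μΩ·cm = 2.69×10^-8 Ω·m
Section 1: A_strand = π(2.2100e-03)² = 1.534e-05 m²; R₁ = ρL/(N·A_s) = (2.69×10^-8)(5.85)/(19×1.534e-05) = 5.398×10^-4 Ω
Section 2: A = π(5.19/2 mm)² = π(2.5950e-03 m)² = 2.116e-05 m²
R₂ = (2.69×10^-8)(5.66)/(2.116e-05) = 0.007197 Ω
R = R₁ + R₂ = 0.007737 Ω
P = I²R = (11.5)² × 0.007737 = 1.02 W

1.02 W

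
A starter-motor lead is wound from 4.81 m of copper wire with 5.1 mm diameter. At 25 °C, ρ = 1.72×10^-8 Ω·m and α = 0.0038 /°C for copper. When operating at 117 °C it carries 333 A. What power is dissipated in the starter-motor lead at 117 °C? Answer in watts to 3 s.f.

A = π(d/2)² = π(2.5500e-03 m)² = 2.043e-05 m²
R₍25₎ = ρL/A = (1.72×10^-8)(4.81)/(2.043e-05) = 0.00405 Ω
R₍117₎ = R₍25₎(1 + αΔT) = 0.00405 × (1 + 0.0038×92) = 0.005466 Ω
P = I²R = (333)² × 0.005466 = 606 W

606 W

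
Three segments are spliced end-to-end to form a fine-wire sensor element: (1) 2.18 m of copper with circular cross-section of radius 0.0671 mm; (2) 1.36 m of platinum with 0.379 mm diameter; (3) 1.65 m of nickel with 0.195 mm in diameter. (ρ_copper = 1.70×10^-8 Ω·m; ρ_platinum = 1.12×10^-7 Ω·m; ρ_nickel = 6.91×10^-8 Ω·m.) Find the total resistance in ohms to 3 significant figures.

Seg 1: A = πr² = π(6.7100e-05 m)² = 1.414e-08 m²
R_1 = (1.70×10^-8)(2.18)/(1.414e-08) = 2.62 Ω
Seg 2: A = π(d/2)² = π(1.8950e-04 m)² = 1.128e-07 m²
R_2 = (1.12×10^-7)(1.36)/(1.128e-07) = 1.35 Ω
Seg 3: A = π(d/2)² = π(9.7500e-05 m)² = 2.986e-08 m²
R_3 = (6.91×10^-8)(1.65)/(2.986e-08) = 3.818 Ω
R_total = R_1 + R_2 + R_3 = 7.79 Ω

7.79 Ω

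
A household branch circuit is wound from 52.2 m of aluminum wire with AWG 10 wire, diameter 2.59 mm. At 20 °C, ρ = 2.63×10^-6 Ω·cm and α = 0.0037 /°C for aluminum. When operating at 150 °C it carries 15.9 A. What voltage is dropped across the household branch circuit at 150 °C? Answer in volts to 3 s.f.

6.14 V

ρ = 2.63×10^-6 Ω·cm = 2.63×10^-8 Ω·m
A = π(2.59/2 mm)² = π(1.2950e-03 m)² = 5.269e-06 m²
R₍20₎ = ρL/A = (2.63×10^-8)(52.2)/(5.269e-06) = 0.2606 Ω
R₍150₎ = R₍20₎(1 + αΔT) = 0.2606 × (1 + 0.0037×130) = 0.3859 Ω
V = IR = 15.9 × 0.3859 = 6.14 V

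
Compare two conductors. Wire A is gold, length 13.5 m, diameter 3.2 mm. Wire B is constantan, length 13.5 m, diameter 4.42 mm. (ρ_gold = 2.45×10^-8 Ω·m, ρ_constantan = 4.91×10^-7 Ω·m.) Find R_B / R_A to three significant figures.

10.5

R ∝ ρL/d², so R_B/R_A = (ρ_B/ρ_A) × (d_A/d_B)²
= (4.91×10^-7/2.45×10^-8) × (3.2/4.42)² = 10.5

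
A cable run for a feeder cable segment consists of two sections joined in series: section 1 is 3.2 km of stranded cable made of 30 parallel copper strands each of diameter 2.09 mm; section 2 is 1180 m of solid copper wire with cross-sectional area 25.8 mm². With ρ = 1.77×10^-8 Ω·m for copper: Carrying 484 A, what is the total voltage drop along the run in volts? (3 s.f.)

Section 1: A_strand = π(1.0450e-03)² = 3.431e-06 m²; R₁ = ρL/(N·A_s) = (1.77×10^-8)(3200)/(30×3.431e-06) = 0.5503 Ω
Section 2: A = 25.8 mm² = 2.580e-05 m²
R₂ = (1.77×10^-8)(1180)/(2.580e-05) = 0.8095 Ω
R = R₁ + R₂ = 1.36 Ω
V = IR = 484 × 1.36 = 658 V

658 V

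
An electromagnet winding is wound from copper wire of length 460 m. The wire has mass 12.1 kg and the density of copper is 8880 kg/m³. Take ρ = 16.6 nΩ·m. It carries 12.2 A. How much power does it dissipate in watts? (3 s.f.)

384 W

ρ = 16.6 nΩ·m = 1.66×10^-8 Ω·m
A = m/(density·L) = 12.1/(8880×460) = 2.9622e-06 m²
R = ρL/A = (1.66×10^-8)(460)/(2.9622e-06) = 2.578 Ω
P = I²R = (12.2)² × 2.578 = 384 W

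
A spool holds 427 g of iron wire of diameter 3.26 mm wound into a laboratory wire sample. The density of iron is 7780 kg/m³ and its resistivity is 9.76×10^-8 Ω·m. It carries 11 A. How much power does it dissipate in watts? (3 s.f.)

9.30 W

A = π(d/2)² = π(1.6300e-03 m)² = 8.3469e-06 m²
L = m/(density·A) = 0.427/(7780×8.3469e-06) = 6.575 m
R = ρL/A = (9.76×10^-8)(6.575)/(8.3469e-06) = 0.07689 Ω
P = I²R = (11)² × 0.07689 = 9.30 W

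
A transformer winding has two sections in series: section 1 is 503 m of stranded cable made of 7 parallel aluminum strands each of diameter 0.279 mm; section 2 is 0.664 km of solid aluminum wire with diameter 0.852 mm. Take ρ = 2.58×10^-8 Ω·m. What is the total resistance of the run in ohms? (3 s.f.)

60.4 Ω

Section 1: A_strand = π(1.3950e-04)² = 6.114e-08 m²; R₁ = ρL/(N·A_s) = (2.58×10^-8)(503)/(7×6.114e-08) = 30.32 Ω
Section 2: A = π(d/2)² = π(4.2600e-04 m)² = 5.701e-07 m²
R₂ = (2.58×10^-8)(664)/(5.701e-07) = 30.05 Ω
R = R₁ + R₂ = 60.4 Ω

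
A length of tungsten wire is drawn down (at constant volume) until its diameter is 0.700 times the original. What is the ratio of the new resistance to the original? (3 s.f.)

Volume constant ⇒ L' = L/r² with r = 0.7. R' = ρL'/A' = ρ(L/r²)/(πr²d₀²/4) = R/r⁴.
Factor = 4.16

4.16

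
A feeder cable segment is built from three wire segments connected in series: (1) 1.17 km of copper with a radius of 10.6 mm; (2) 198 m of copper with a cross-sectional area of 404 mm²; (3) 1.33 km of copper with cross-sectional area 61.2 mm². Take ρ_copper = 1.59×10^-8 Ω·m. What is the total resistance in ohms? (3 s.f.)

Seg 1: A = πr² = π(1.0600e-02 m)² = 3.530e-04 m²
R_1 = (1.59×10^-8)(1170)/(3.530e-04) = 0.0527 Ω
Seg 2: A = 404 mm² = 4.040e-04 m²
R_2 = (1.59×10^-8)(198)/(4.040e-04) = 0.007793 Ω
Seg 3: A = 61.2 mm² = 6.120e-05 m²
R_3 = (1.59×10^-8)(1330)/(6.120e-05) = 0.3455 Ω
R_total = R_1 + R_2 + R_3 = 0.406 Ω

0.406 Ω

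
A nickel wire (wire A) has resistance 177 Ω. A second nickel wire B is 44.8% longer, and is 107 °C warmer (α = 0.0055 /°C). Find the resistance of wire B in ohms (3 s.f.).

R ∝ ρL/d² with ρ ∝ (1+αΔT), so R_B/R_A = (1 + 44.8/100) × (1 + 0.0055×107)
= 1.448 × 1.589 = 2.3
R_B = 2.3 × 177 = 407 Ω

407 Ω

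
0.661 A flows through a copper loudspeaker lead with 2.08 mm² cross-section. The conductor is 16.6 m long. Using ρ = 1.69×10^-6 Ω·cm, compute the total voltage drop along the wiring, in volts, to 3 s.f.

ρ = 1.69×10^-6 Ω·cm = 1.69×10^-8 Ω·m
A = 2.08 mm² = 2.080e-06 m²
R = ρL/A = (1.69×10^-8)(16.6)/(2.080e-06) = 0.1349 Ω
V = IR = 0.661 × 0.1349 = 0.0892 V

0.0892 V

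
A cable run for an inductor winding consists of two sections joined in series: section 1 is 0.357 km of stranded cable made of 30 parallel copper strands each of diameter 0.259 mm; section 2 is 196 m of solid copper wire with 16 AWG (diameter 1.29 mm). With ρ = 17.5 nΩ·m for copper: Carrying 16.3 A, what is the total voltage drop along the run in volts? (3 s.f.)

ρ = 17.5 nΩ·m = 1.75×10^-8 Ω·m
Section 1: A_strand = π(1.2950e-04)² = 5.269e-08 m²; R₁ = ρL/(N·A_s) = (1.75×10^-8)(357)/(30×5.269e-08) = 3.953 Ω
Section 2: A = π(1.29/2 mm)² = π(6.4500e-04 m)² = 1.307e-06 m²
R₂ = (1.75×10^-8)(196)/(1.307e-06) = 2.624 Ω
R = R₁ + R₂ = 6.577 Ω
V = IR = 16.3 × 6.577 = 107 V

107 V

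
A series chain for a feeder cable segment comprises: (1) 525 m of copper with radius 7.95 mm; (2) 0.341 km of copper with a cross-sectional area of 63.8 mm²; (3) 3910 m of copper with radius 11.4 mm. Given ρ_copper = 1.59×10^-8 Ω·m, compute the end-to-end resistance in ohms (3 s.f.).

Seg 1: A = πr² = π(7.9500e-03 m)² = 1.986e-04 m²
R_1 = (1.59×10^-8)(525)/(1.986e-04) = 0.04204 Ω
Seg 2: A = 63.8 mm² = 6.380e-05 m²
R_2 = (1.59×10^-8)(341)/(6.380e-05) = 0.08498 Ω
Seg 3: A = πr² = π(1.1400e-02 m)² = 4.083e-04 m²
R_3 = (1.59×10^-8)(3910)/(4.083e-04) = 0.1523 Ω
R_total = R_1 + R_2 + R_3 = 0.279 Ω

0.279 Ω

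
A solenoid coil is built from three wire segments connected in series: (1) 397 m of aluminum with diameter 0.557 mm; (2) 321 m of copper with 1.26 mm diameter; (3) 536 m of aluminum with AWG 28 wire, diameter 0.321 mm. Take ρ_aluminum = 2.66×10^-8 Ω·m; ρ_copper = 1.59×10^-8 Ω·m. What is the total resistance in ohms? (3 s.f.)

224 Ω

Seg 1: A = π(d/2)² = π(2.7850e-04 m)² = 2.437e-07 m²
R_1 = (2.66×10^-8)(397)/(2.437e-07) = 43.34 Ω
Seg 2: A = π(d/2)² = π(6.3000e-04 m)² = 1.247e-06 m²
R_2 = (1.59×10^-8)(321)/(1.247e-06) = 4.093 Ω
Seg 3: A = π(0.321/2 mm)² = π(1.6050e-04 m)² = 8.093e-08 m²
R_3 = (2.66×10^-8)(536)/(8.093e-08) = 176.2 Ω
R_total = R_1 + R_2 + R_3 = 224 Ω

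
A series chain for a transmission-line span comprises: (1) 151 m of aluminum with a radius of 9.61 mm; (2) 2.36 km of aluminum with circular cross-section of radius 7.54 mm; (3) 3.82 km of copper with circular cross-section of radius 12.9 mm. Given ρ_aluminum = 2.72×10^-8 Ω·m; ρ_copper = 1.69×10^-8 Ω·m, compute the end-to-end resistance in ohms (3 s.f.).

Seg 1: A = πr² = π(9.6100e-03 m)² = 2.901e-04 m²
R_1 = (2.72×10^-8)(151)/(2.901e-04) = 0.01416 Ω
Seg 2: A = πr² = π(7.5400e-03 m)² = 1.786e-04 m²
R_2 = (2.72×10^-8)(2360)/(1.786e-04) = 0.3594 Ω
Seg 3: A = πr² = π(1.2900e-02 m)² = 5.228e-04 m²
R_3 = (1.69×10^-8)(3820)/(5.228e-04) = 0.1235 Ω
R_total = R_1 + R_2 + R_3 = 0.497 Ω

0.497 Ω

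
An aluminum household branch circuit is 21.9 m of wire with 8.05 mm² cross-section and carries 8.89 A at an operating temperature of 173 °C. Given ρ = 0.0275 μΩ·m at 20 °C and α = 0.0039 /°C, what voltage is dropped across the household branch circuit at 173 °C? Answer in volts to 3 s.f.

ρ = 0.0275 μΩ·m = 2.75×10^-8 Ω·m
A = 8.05 mm² = 8.050e-06 m²
R₍20₎ = ρL/A = (2.75×10^-8)(21.9)/(8.050e-06) = 0.07481 Ω
R₍173₎ = R₍20₎(1 + αΔT) = 0.07481 × (1 + 0.0039×153) = 0.1195 Ω
V = IR = 8.89 × 0.1195 = 1.06 V

1.06 V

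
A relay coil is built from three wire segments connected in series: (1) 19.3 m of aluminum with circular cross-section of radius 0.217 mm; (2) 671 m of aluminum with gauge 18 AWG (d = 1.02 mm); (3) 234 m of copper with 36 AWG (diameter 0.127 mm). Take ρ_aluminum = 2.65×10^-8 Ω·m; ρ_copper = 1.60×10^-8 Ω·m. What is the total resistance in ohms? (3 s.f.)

Seg 1: A = πr² = π(2.1700e-04 m)² = 1.479e-07 m²
R_1 = (2.65×10^-8)(19.3)/(1.479e-07) = 3.457 Ω
Seg 2: A = π(1.02/2 mm)² = π(5.1000e-04 m)² = 8.171e-07 m²
R_2 = (2.65×10^-8)(671)/(8.171e-07) = 21.76 Ω
Seg 3: A = π(0.127/2 mm)² = π(6.3500e-05 m)² = 1.267e-08 m²
R_3 = (1.60×10^-8)(234)/(1.267e-08) = 295.6 Ω
R_total = R_1 + R_2 + R_3 = 321 Ω

321 Ω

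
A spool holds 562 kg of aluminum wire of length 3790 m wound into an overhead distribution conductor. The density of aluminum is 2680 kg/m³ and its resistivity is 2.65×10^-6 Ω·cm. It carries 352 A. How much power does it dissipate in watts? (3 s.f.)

2.25×10^5 W

ρ = 2.65×10^-6 Ω·cm = 2.65×10^-8 Ω·m
A = m/(density·L) = 562/(2680×3790) = 5.5330e-05 m²
R = ρL/A = (2.65×10^-8)(3790)/(5.5330e-05) = 1.815 Ω
P = I²R = (352)² × 1.815 = 2.25×10^5 W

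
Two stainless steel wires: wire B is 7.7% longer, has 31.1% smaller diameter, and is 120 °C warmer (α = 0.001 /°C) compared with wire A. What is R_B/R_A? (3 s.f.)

2.54

R ∝ ρL/d² with ρ ∝ (1+αΔT), so R_B/R_A = (1 + 7.7/100) × (1 − 31.1/100)⁻² × (1 + 0.001×120)
= 1.077 × 2.107 × 1.12 = 2.54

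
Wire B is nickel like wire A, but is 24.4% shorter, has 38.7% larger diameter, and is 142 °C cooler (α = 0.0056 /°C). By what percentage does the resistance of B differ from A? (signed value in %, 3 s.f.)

R ∝ ρL/d² with ρ ∝ (1+αΔT), so R_B/R_A = (1 − 24.4/100) × (1 + 38.7/100)⁻² × (1 − 0.0056×142)
= 0.756 × 0.5198 × 0.2048 = 0.08048
(R_B − R_A)/R_A = 0.08048 − 1 = -92.0%

-92.0%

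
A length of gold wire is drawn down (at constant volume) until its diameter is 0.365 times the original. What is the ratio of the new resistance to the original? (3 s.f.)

56.3

Volume constant ⇒ L' = L/r² with r = 0.365. R' = ρL'/A' = ρ(L/r²)/(πr²d₀²/4) = R/r⁴.
Factor = 56.3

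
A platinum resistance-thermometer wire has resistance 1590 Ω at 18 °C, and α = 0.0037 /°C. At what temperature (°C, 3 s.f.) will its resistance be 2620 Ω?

R = R₀(1 + α(T − T₀)) ⇒ T = T₀ + (R/R₀ − 1)/α
T = 18 + (2620/1590 − 1)/0.0037 = 18 + (0.6478)/0.0037 = 193 °C

193 °C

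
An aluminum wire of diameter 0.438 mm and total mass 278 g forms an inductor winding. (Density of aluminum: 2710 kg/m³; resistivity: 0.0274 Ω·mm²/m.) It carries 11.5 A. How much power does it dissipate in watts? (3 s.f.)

16400 W

ρ = 0.0274 Ω·mm²/m = 2.74×10^-8 Ω·m
A = π(d/2)² = π(2.1900e-04 m)² = 1.5067e-07 m²
L = m/(density·A) = 0.278/(2710×1.5067e-07) = 680.8 m
R = ρL/A = (2.74×10^-8)(680.8)/(1.5067e-07) = 123.8 Ω
P = I²R = (11.5)² × 123.8 = 16400 W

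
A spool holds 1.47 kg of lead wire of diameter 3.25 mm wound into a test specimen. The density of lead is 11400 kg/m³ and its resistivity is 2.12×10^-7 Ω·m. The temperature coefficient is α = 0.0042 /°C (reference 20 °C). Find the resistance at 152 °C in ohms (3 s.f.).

A = π(d/2)² = π(1.6250e-03 m)² = 8.2958e-06 m²
L = m/(density·A) = 1.47/(11400×8.2958e-06) = 15.54 m
R = ρL/A = (2.12×10^-7)(15.54)/(8.2958e-06) = 0.3972 Ω
R(152 °C) = 0.3972 × (1 + 0.0042×132) = 0.617 Ω

0.617 Ω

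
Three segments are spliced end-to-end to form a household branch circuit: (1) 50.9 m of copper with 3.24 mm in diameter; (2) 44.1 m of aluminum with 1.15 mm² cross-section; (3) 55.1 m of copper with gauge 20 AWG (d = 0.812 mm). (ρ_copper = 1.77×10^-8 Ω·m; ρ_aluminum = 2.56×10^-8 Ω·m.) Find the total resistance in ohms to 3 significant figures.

2.97 Ω

Seg 1: A = π(d/2)² = π(1.6200e-03 m)² = 8.245e-06 m²
R_1 = (1.77×10^-8)(50.9)/(8.245e-06) = 0.1093 Ω
Seg 2: A = 1.15 mm² = 1.150e-06 m²
R_2 = (2.56×10^-8)(44.1)/(1.150e-06) = 0.9817 Ω
Seg 3: A = π(0.812/2 mm)² = π(4.0600e-04 m)² = 5.178e-07 m²
R_3 = (1.77×10^-8)(55.1)/(5.178e-07) = 1.883 Ω
R_total = R_1 + R_2 + R_3 = 2.97 Ω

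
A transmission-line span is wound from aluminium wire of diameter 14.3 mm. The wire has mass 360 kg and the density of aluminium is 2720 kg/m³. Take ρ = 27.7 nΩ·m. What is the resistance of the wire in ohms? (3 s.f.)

ρ = 27.7 nΩ·m = 2.77×10^-8 Ω·m
A = π(d/2)² = π(7.1500e-03 m)² = 1.6061e-04 m²
L = m/(density·A) = 360/(2720×1.6061e-04) = 824.1 m
R = ρL/A = (2.77×10^-8)(824.1)/(1.6061e-04) = 0.142 Ω

0.142 Ω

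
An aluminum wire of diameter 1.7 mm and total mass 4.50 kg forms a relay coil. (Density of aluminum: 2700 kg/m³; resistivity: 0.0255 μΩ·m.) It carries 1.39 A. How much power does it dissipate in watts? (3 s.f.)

15.9 W

ρ = 0.0255 μΩ·m = 2.55×10^-8 Ω·m
A = π(d/2)² = π(8.5000e-04 m)² = 2.2698e-06 m²
L = m/(density·A) = 4.5/(2700×2.2698e-06) = 734.3 m
R = ρL/A = (2.55×10^-8)(734.3)/(2.2698e-06) = 8.249 Ω
P = I²R = (1.39)² × 8.249 = 15.9 W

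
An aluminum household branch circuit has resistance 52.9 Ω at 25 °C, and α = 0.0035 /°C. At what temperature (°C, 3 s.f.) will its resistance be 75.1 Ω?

145 °C

R = R₀(1 + α(T − T₀)) ⇒ T = T₀ + (R/R₀ − 1)/α
T = 25 + (75.1/52.9 − 1)/0.0035 = 25 + (0.4197)/0.0035 = 145 °C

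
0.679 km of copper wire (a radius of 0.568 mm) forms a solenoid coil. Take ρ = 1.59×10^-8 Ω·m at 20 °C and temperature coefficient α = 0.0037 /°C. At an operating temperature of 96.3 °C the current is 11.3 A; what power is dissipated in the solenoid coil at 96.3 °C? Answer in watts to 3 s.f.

A = πr² = π(5.6800e-04 m)² = 1.014e-06 m²
R₍20₎ = ρL/A = (1.59×10^-8)(679)/(1.014e-06) = 10.65 Ω
R₍96.3₎ = R₍20₎(1 + αΔT) = 10.65 × (1 + 0.0037×76.3) = 13.66 Ω
P = I²R = (11.3)² × 13.66 = 1740 W

1740 W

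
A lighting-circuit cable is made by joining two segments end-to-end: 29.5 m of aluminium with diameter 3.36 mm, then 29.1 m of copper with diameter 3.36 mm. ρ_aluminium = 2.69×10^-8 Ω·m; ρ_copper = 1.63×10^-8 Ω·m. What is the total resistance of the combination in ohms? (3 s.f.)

Segment 1: A = π(d/2)² = π(1.6800e-03 m)² = 8.867e-06 m²
R₁ = ρL/A = (2.69×10^-8)(29.5)/(8.867e-06) = 0.0895 Ω
R₂ = (1.63×10^-8)(29.1)/(8.867e-06) = 0.05349 Ω
R = R₁ + R₂ = 0.143 Ω

0.143 Ω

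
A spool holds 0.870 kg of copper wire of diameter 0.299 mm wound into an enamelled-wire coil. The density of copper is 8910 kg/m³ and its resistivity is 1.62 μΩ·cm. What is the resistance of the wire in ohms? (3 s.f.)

321 Ω

ρ = 1.62 μΩ·cm = 1.62×10^-8 Ω·m
A = π(d/2)² = π(1.4950e-04 m)² = 7.0215e-08 m²
L = m/(density·A) = 0.87/(8910×7.0215e-08) = 1391 m
R = ρL/A = (1.62×10^-8)(1391)/(7.0215e-08) = 321 Ω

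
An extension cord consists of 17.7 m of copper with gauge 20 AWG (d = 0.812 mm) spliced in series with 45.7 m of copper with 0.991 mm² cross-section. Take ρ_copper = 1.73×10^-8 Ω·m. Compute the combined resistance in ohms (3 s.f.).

Segment 1: A = π(0.812/2 mm)² = π(4.0600e-04 m)² = 5.178e-07 m²
R₁ = ρL/A = (1.73×10^-8)(17.7)/(5.178e-07) = 0.5913 Ω
Segment 2: A = 0.991 mm² = 9.910e-07 m²
R₂ = (1.73×10^-8)(45.7)/(9.910e-07) = 0.7978 Ω
R = R₁ + R₂ = 1.39 Ω

1.39 Ω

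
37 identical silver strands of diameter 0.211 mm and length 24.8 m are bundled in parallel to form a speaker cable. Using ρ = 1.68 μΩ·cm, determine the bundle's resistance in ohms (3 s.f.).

ρ = 1.68 μΩ·cm = 1.68×10^-8 Ω·m
A_strand = π(1.0550e-04 m)² = 3.497e-08 m²
R_strand = ρL/A = (1.68×10^-8)(24.8)/(3.497e-08) = 11.92 Ω
R_total = R_strand/N = 11.92/37 = 0.322 Ω

0.322 Ω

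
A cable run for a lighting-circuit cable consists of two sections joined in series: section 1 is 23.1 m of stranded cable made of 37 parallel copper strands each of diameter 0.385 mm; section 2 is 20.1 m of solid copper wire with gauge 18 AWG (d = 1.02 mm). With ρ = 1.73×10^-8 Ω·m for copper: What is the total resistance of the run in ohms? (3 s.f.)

Section 1: A_strand = π(1.9250e-04)² = 1.164e-07 m²; R₁ = ρL/(N·A_s) = (1.73×10^-8)(23.1)/(37×1.164e-07) = 0.09278 Ω
Section 2: A = π(1.02/2 mm)² = π(5.1000e-04 m)² = 8.171e-07 m²
R₂ = (1.73×10^-8)(20.1)/(8.171e-07) = 0.4256 Ω
R = R₁ + R₂ = 0.518 Ω

0.518 Ω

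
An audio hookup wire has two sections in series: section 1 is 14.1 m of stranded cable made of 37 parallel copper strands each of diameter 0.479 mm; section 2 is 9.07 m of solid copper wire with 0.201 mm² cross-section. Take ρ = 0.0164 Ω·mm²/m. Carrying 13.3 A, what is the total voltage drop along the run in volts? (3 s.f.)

10.3 V

ρ = 0.0164 Ω·mm²/m = 1.64×10^-8 Ω·m
Section 1: A_strand = π(2.3950e-04)² = 1.802e-07 m²; R₁ = ρL/(N·A_s) = (1.64×10^-8)(14.1)/(37×1.802e-07) = 0.03468 Ω
Section 2: A = 0.201 mm² = 2.010e-07 m²
R₂ = (1.64×10^-8)(9.07)/(2.010e-07) = 0.74 Ω
R = R₁ + R₂ = 0.7747 Ω
V = IR = 13.3 × 0.7747 = 10.3 V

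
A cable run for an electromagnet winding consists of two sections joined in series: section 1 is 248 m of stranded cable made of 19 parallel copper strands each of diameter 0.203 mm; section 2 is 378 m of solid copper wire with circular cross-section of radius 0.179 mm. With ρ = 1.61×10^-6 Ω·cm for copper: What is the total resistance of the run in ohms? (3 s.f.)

ρ = 1.61×10^-6 Ω·cm = 1.61×10^-8 Ω·m
Section 1: A_strand = π(1.0150e-04)² = 3.237e-08 m²; R₁ = ρL/(N·A_s) = (1.61×10^-8)(248)/(19×3.237e-08) = 6.493 Ω
Section 2: A = πr² = π(1.7900e-04 m)² = 1.007e-07 m²
R₂ = (1.61×10^-8)(378)/(1.007e-07) = 60.46 Ω
R = R₁ + R₂ = 67.0 Ω

67.0 Ω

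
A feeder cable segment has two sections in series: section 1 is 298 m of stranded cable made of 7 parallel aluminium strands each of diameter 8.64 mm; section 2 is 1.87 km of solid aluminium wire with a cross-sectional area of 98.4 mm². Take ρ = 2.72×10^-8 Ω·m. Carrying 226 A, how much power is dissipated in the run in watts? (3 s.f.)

Section 1: A_strand = π(4.3200e-03)² = 5.863e-05 m²; R₁ = ρL/(N·A_s) = (2.72×10^-8)(298)/(7×5.863e-05) = 0.01975 Ω
Section 2: A = 98.4 mm² = 9.840e-05 m²
R₂ = (2.72×10^-8)(1870)/(9.840e-05) = 0.5169 Ω
R = R₁ + R₂ = 0.5367 Ω
P = I²R = (226)² × 0.5367 = 27400 W

27400 W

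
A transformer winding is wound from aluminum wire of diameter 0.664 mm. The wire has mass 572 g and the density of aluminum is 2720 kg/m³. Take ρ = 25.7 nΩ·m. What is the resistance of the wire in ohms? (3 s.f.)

45.1 Ω

ρ = 25.7 nΩ·m = 2.57×10^-8 Ω·m
A = π(d/2)² = π(3.3200e-04 m)² = 3.4628e-07 m²
L = m/(density·A) = 0.572/(2720×3.4628e-07) = 607.3 m
R = ρL/A = (2.57×10^-8)(607.3)/(3.4628e-07) = 45.1 Ω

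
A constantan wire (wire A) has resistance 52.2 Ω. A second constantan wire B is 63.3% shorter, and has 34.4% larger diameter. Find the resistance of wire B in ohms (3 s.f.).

R ∝ L/d², so R_B/R_A = (1 − 63.3/100) × (1 + 34.4/100)⁻²
= 0.367 × 0.5536 = 0.2032
R_B = 0.2032 × 52.2 = 10.6 Ω

10.6 Ω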